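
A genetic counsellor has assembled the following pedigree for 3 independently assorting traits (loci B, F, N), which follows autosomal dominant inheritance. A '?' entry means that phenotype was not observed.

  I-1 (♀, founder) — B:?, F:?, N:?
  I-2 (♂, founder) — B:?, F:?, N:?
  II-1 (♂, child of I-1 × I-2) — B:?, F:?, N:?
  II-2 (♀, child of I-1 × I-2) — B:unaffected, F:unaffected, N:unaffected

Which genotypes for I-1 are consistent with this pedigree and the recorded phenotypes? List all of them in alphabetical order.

B/I-1 ? ·: bb|Bb
B/I-2 ? ·: bb|Bb
B/II-1 ? I-1×I-2: bb|Bb|BB
B/II-2 un I-1×I-2: bb
⇒ B over [I-1,I-2,II-1,II-2]: 8 consistent
F/I-1 ? ·: ff|Ff
F/I-2 ? ·: ff|Ff
F/II-1 ? I-1×I-2: ff|Ff|FF
F/II-2 un I-1×I-2: ff
⇒ F over [I-1,I-2,II-1,II-2]: 8 consistent
N/I-1 ? ·: nn|Nn
N/I-2 ? ·: nn|Nn
N/II-1 ? I-1×I-2: nn|Nn|NN
N/II-2 un I-1×I-2: nn
⇒ N over [I-1,I-2,II-1,II-2]: 8 consistent

I-1 ∈ {Bb Ff Nn, Bb Ff nn, Bb ff Nn, Bb ff nn, bb Ff Nn, bb Ff nn, bb ff Nn, bb ff nn}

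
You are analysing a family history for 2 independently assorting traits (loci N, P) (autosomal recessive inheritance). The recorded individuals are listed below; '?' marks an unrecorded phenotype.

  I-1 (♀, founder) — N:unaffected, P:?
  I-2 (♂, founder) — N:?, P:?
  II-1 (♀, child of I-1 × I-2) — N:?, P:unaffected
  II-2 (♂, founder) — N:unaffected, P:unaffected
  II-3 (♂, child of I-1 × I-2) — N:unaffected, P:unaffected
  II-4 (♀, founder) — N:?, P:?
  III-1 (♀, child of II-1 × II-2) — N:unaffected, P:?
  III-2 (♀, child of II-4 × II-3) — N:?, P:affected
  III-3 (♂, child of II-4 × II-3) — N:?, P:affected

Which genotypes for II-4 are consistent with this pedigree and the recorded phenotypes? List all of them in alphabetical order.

II-4 ∈ {NN Pp, NN pp, Nn Pp, Nn pp, nn Pp, nn pp}

N/I-1 un ·: NN|Nn
N/I-2 ? ·: NN|Nn|nn
N/II-1 ? I-1×I-2: NN|Nn|nn
N/II-2 un ·: NN|Nn
N/II-3 un I-1×I-2: NN|Nn
N/II-4 ? ·: NN|Nn|nn
N/III-1 un II-1×II-2: NN|Nn
N/III-2 ? II-4×II-3: NN|Nn|nn
N/III-3 ? II-4×II-3: NN|Nn|nn
⇒ N over [I-1,I-2,II-1,II-2,II-3,II-4,III-1,III-2,III-3]: 717 consistent
P/I-1 ? ·: PP|Pp|pp
P/I-2 ? ·: PP|Pp|pp
P/II-1 un I-1×I-2: PP|Pp
P/II-2 un ·: PP|Pp
P/II-3 un I-1×I-2: Pp
P/II-4 ? ·: Pp|pp
P/III-1 ? II-1×II-2: PP|Pp|pp
P/III-2 aff II-4×II-3: pp
P/III-3 aff II-4×II-3: pp
⇒ P over [I-1,I-2,II-1,II-2,II-3,II-4,III-1,III-2,III-3]: 88 consistent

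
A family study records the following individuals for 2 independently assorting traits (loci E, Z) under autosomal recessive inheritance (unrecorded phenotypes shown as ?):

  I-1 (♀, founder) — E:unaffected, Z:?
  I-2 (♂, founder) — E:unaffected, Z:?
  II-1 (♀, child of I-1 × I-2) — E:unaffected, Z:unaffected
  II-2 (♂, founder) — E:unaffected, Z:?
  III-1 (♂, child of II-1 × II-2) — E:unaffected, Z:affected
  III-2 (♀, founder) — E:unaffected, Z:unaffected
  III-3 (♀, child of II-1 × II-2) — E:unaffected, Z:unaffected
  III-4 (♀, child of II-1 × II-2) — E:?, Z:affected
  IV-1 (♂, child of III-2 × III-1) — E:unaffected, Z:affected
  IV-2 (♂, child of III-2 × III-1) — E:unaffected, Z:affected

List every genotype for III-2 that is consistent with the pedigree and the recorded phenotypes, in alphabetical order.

III-2 ∈ {EE Zz, Ee Zz}

E/I-1 un ·: EE|Ee
E/I-2 un ·: EE|Ee
E/II-1 un I-1×I-2: EE|Ee
E/II-2 un ·: EE|Ee
E/III-1 un II-1×II-2: EE|Ee
E/III-2 un ·: EE|Ee
E/III-3 un II-1×II-2: EE|Ee
E/III-4 ? II-1×II-2: EE|Ee|ee
E/IV-1 un III-2×III-1: EE|Ee
E/IV-2 un III-2×III-1: EE|Ee
⇒ E over [I-1,I-2,II-1,II-2,III-1,III-2,III-3,III-4,IV-1,IV-2]: 618 consistent
Z/I-1 ? ·: ZZ|Zz|zz
Z/I-2 ? ·: ZZ|Zz|zz
Z/II-1 un I-1×I-2: Zz
Z/II-2 ? ·: Zz|zz
Z/III-1 aff II-1×II-2: zz
Z/III-2 un ·: Zz
Z/III-3 un II-1×II-2: ZZ|Zz
Z/III-4 aff II-1×II-2: zz
Z/IV-1 aff III-2×III-1: zz
Z/IV-2 aff III-2×III-1: zz
⇒ Z over [I-1,I-2,II-1,II-2,III-1,III-2,III-3,III-4,IV-1,IV-2]: 21 consistent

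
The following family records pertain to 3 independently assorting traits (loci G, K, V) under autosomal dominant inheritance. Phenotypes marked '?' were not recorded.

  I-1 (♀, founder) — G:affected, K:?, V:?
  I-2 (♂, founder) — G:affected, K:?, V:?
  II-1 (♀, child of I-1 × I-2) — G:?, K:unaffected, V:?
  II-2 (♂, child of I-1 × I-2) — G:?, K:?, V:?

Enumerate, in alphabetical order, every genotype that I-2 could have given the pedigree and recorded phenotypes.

G/I-1 aff ·: Gg|GG
G/I-2 aff ·: Gg|GG
G/II-1 ? I-1×I-2: gg|Gg|GG
G/II-2 ? I-1×I-2: gg|Gg|GG
⇒ G over [I-1,I-2,II-1,II-2]: 18 consistent
K/I-1 ? ·: kk|Kk
K/I-2 ? ·: kk|Kk
K/II-1 un I-1×I-2: kk
K/II-2 ? I-1×I-2: kk|Kk|KK
⇒ K over [I-1,I-2,II-1,II-2]: 8 consistent
V/I-1 ? ·: vv|Vv|VV
V/I-2 ? ·: vv|Vv|VV
V/II-1 ? I-1×I-2: vv|Vv|VV
V/II-2 ? I-1×I-2: vv|Vv|VV
⇒ V over [I-1,I-2,II-1,II-2]: 29 consistent

I-2 ∈ {GG Kk VV, GG Kk Vv, GG Kk vv, GG kk VV, GG kk Vv, GG kk vv, Gg Kk VV, Gg Kk Vv, Gg Kk vv, Gg kk VV, Gg kk Vv, Gg kk vv}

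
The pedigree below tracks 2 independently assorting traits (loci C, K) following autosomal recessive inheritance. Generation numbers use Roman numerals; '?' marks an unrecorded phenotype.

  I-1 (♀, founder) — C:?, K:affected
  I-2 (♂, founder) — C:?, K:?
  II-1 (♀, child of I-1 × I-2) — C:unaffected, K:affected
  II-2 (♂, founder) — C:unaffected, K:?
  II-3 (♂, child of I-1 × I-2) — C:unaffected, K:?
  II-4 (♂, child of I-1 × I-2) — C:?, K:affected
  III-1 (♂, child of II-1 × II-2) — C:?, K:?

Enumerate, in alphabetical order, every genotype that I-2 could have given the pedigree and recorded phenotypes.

I-2 ∈ {CC Kk, CC kk, Cc Kk, Cc kk, cc Kk, cc kk}

C/I-1 ? ·: CC|Cc|cc
C/I-2 ? ·: CC|Cc|cc
C/II-1 un I-1×I-2: CC|Cc
C/II-2 un ·: CC|Cc
C/II-3 un I-1×I-2: CC|Cc
C/II-4 ? I-1×I-2: CC|Cc|cc
C/III-1 ? II-1×II-2: CC|Cc|cc
⇒ C over [I-1,I-2,II-1,II-2,II-3,II-4,III-1]: 145 consistent
K/I-1 aff ·: kk
K/I-2 ? ·: Kk|kk
K/II-1 aff I-1×I-2: kk
K/II-2 ? ·: KK|Kk|kk
K/II-3 ? I-1×I-2: Kk|kk
K/II-4 aff I-1×I-2: kk
K/III-1 ? II-1×II-2: Kk|kk
⇒ K over [I-1,I-2,II-1,II-2,II-3,II-4,III-1]: 12 consistent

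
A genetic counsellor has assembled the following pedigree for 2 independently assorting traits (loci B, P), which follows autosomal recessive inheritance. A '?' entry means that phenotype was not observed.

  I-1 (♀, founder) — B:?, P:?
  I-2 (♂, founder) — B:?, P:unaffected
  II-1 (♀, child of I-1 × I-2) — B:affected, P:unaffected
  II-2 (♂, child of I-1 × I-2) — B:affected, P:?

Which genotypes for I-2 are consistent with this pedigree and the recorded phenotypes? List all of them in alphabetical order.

I-2 ∈ {Bb PP, Bb Pp, bb PP, bb Pp}

B/I-1 ? ·: Bb|bb
B/I-2 ? ·: Bb|bb
B/II-1 aff I-1×I-2: bb
B/II-2 aff I-1×I-2: bb
⇒ B over [I-1,I-2,II-1,II-2]: 4 consistent
P/I-1 ? ·: PP|Pp|pp
P/I-2 un ·: PP|Pp
P/II-1 un I-1×I-2: PP|Pp
P/II-2 ? I-1×I-2: PP|Pp|pp
⇒ P over [I-1,I-2,II-1,II-2]: 18 consistent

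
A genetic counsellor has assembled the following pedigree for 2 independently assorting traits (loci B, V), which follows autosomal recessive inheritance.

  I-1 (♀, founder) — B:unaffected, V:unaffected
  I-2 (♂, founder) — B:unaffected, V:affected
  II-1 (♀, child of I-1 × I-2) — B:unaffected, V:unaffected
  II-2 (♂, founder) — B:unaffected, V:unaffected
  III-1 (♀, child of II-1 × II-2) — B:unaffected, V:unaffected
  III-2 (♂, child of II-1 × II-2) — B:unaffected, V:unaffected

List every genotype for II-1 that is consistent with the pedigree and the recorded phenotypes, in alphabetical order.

II-1 ∈ {BB Vv, Bb Vv}

B/I-1 un ·: BB|Bb
B/I-2 un ·: BB|Bb
B/II-1 un I-1×I-2: BB|Bb
B/II-2 un ·: BB|Bb
B/III-1 un II-1×II-2: BB|Bb
B/III-2 un II-1×II-2: BB|Bb
⇒ B over [I-1,I-2,II-1,II-2,III-1,III-2]: 44 consistent
V/I-1 un ·: VV|Vv
V/I-2 aff ·: vv
V/II-1 un I-1×I-2: Vv
V/II-2 un ·: VV|Vv
V/III-1 un II-1×II-2: VV|Vv
V/III-2 un II-1×II-2: VV|Vv
⇒ V over [I-1,I-2,II-1,II-2,III-1,III-2]: 16 consistent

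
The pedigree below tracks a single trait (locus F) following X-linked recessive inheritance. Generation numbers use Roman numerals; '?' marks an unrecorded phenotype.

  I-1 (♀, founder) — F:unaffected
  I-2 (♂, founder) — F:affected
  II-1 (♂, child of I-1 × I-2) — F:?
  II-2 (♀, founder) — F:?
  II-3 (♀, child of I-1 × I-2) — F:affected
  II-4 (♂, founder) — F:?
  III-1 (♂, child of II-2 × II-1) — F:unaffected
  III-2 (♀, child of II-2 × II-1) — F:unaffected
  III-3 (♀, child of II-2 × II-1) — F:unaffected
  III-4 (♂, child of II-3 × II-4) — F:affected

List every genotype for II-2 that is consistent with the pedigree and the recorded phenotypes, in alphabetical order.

F/I-1 un ·: X^FX^f
F/I-2 aff ·: X^fY
F/II-1 ? I-1×I-2: X^FY|X^fY
F/II-2 ? ·: X^FX^F|X^FX^f
F/II-3 aff I-1×I-2: X^fX^f
F/II-4 ? ·: X^FY|X^fY
F/III-1 un II-2×II-1: X^FY
F/III-2 un II-2×II-1: X^FX^F|X^FX^f
F/III-3 un II-2×II-1: X^FX^F|X^FX^f
F/III-4 aff II-3×II-4: X^fY
⇒ F over [I-1,I-2,II-1,II-2,II-3,II-4,III-1,III-2,III-3,III-4]: 14 consistent

II-2 ∈ {X^FX^F, X^FX^f}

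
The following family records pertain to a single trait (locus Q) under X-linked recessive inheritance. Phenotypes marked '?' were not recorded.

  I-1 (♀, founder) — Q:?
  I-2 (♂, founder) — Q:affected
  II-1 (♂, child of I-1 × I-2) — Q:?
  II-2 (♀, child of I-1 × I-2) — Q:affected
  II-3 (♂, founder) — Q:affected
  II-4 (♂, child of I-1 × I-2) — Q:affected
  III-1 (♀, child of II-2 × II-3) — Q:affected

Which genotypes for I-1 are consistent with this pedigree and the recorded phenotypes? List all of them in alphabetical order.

Q/I-1 ? ·: X^QX^q|X^qX^q
Q/I-2 aff ·: X^qY
Q/II-1 ? I-1×I-2: X^QY|X^qY
Q/II-2 aff I-1×I-2: X^qX^q
Q/II-3 aff ·: X^qY
Q/II-4 aff I-1×I-2: X^qY
Q/III-1 aff II-2×II-3: X^qX^q
⇒ Q over [I-1,I-2,II-1,II-2,II-3,II-4,III-1]: 3 consistent

I-1 ∈ {X^QX^q, X^qX^q}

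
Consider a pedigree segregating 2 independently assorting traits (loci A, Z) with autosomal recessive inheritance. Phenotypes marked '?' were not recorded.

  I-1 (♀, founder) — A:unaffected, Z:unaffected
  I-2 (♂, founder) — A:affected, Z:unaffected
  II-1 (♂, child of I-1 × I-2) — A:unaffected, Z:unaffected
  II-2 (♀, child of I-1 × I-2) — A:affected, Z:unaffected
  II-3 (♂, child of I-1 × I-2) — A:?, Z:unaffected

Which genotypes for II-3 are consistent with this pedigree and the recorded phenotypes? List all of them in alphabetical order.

II-3 ∈ {Aa ZZ, Aa Zz, aa ZZ, aa Zz}

A/I-1 un ·: Aa
A/I-2 aff ·: aa
A/II-1 un I-1×I-2: Aa
A/II-2 aff I-1×I-2: aa
A/II-3 ? I-1×I-2: Aa|aa
⇒ A over [I-1,I-2,II-1,II-2,II-3]: 2 consistent
Z/I-1 un ·: ZZ|Zz
Z/I-2 un ·: ZZ|Zz
Z/II-1 un I-1×I-2: ZZ|Zz
Z/II-2 un I-1×I-2: ZZ|Zz
Z/II-3 un I-1×I-2: ZZ|Zz
⇒ Z over [I-1,I-2,II-1,II-2,II-3]: 25 consistent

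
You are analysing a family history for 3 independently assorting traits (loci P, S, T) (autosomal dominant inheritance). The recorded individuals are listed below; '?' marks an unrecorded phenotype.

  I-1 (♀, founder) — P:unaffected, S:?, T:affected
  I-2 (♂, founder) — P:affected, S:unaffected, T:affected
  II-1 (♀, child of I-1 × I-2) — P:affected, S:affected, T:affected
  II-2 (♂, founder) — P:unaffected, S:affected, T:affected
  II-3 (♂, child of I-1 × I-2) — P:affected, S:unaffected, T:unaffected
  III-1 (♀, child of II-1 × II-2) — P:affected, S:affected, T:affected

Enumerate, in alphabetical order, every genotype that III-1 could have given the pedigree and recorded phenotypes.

P/I-1 un ·: pp
P/I-2 aff ·: Pp|PP
P/II-1 aff I-1×I-2: Pp
P/II-2 un ·: pp
P/II-3 aff I-1×I-2: Pp
P/III-1 aff II-1×II-2: Pp
⇒ P over [I-1,I-2,II-1,II-2,II-3,III-1]: 2 consistent
S/I-1 ? ·: Ss
S/I-2 un ·: ss
S/II-1 aff I-1×I-2: Ss
S/II-2 aff ·: Ss|SS
S/II-3 un I-1×I-2: ss
S/III-1 aff II-1×II-2: Ss|SS
⇒ S over [I-1,I-2,II-1,II-2,II-3,III-1]: 4 consistent
T/I-1 aff ·: Tt
T/I-2 aff ·: Tt
T/II-1 aff I-1×I-2: Tt|TT
T/II-2 aff ·: Tt|TT
T/II-3 un I-1×I-2: tt
T/III-1 aff II-1×II-2: Tt|TT
⇒ T over [I-1,I-2,II-1,II-2,II-3,III-1]: 7 consistent

III-1 ∈ {Pp SS TT, Pp SS Tt, Pp Ss TT, Pp Ss Tt}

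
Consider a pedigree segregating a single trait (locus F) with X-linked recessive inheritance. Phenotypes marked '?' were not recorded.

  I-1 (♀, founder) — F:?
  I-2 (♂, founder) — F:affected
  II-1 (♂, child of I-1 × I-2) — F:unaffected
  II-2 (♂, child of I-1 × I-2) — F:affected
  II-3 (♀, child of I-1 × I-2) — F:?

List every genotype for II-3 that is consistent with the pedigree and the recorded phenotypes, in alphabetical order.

F/I-1 ? ·: X^FX^f
F/I-2 aff ·: X^fY
F/II-1 un I-1×I-2: X^FY
F/II-2 aff I-1×I-2: X^fY
F/II-3 ? I-1×I-2: X^FX^f|X^fX^f
⇒ F over [I-1,I-2,II-1,II-2,II-3]: 2 consistent

II-3 ∈ {X^FX^f, X^fX^f}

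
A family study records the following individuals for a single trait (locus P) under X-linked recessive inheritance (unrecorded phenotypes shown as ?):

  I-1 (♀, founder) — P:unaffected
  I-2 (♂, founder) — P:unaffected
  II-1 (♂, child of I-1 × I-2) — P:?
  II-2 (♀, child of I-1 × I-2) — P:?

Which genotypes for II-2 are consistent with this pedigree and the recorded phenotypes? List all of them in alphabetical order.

II-2 ∈ {X^PX^P, X^PX^p}

P/I-1 un ·: X^PX^P|X^PX^p
P/I-2 un ·: X^PY
P/II-1 ? I-1×I-2: X^PY|X^pY
P/II-2 ? I-1×I-2: X^PX^P|X^PX^p
⇒ P over [I-1,I-2,II-1,II-2]: 5 consistent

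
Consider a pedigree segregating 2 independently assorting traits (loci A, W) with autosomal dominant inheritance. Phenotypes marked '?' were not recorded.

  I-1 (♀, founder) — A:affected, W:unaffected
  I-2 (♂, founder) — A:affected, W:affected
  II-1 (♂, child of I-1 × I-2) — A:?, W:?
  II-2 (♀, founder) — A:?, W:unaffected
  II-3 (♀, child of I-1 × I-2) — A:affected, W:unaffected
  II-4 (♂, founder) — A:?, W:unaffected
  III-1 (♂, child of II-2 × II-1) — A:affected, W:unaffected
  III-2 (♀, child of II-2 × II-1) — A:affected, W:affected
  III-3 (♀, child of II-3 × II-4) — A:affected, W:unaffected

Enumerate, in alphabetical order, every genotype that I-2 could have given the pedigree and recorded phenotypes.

I-2 ∈ {AA Ww, Aa Ww}

A/I-1 aff ·: Aa|AA
A/I-2 aff ·: Aa|AA
A/II-1 ? I-1×I-2: aa|Aa|AA
A/II-2 ? ·: aa|Aa|AA
A/II-3 aff I-1×I-2: Aa|AA
A/II-4 ? ·: aa|Aa|AA
A/III-1 aff II-2×II-1: Aa|AA
A/III-2 aff II-2×II-1: Aa|AA
A/III-3 aff II-3×II-4: Aa|AA
⇒ A over [I-1,I-2,II-1,II-2,II-3,II-4,III-1,III-2,III-3]: 447 consistent
W/I-1 un ·: ww
W/I-2 aff ·: Ww
W/II-1 ? I-1×I-2: Ww
W/II-2 un ·: ww
W/II-3 un I-1×I-2: ww
W/II-4 un ·: ww
W/III-1 un II-2×II-1: ww
W/III-2 aff II-2×II-1: Ww
W/III-3 un II-3×II-4: ww
⇒ W over [I-1,I-2,II-1,II-2,II-3,II-4,III-1,III-2,III-3]: 1 consistent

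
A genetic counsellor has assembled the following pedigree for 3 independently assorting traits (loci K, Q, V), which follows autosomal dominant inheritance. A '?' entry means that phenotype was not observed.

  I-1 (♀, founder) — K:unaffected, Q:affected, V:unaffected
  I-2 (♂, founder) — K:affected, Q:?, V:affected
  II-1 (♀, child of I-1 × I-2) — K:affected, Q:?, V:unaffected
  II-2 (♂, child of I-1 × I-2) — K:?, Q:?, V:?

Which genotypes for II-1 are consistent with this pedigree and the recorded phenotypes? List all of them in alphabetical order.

K/I-1 un ·: kk
K/I-2 aff ·: Kk|KK
K/II-1 aff I-1×I-2: Kk
K/II-2 ? I-1×I-2: kk|Kk
⇒ K over [I-1,I-2,II-1,II-2]: 3 consistent
Q/I-1 aff ·: Qq|QQ
Q/I-2 ? ·: qq|Qq|QQ
Q/II-1 ? I-1×I-2: qq|Qq|QQ
Q/II-2 ? I-1×I-2: qq|Qq|QQ
⇒ Q over [I-1,I-2,II-1,II-2]: 23 consistent
V/I-1 un ·: vv
V/I-2 aff ·: Vv
V/II-1 un I-1×I-2: vv
V/II-2 ? I-1×I-2: vv|Vv
⇒ V over [I-1,I-2,II-1,II-2]: 2 consistent

II-1 ∈ {Kk QQ vv, Kk Qq vv, Kk qq vv}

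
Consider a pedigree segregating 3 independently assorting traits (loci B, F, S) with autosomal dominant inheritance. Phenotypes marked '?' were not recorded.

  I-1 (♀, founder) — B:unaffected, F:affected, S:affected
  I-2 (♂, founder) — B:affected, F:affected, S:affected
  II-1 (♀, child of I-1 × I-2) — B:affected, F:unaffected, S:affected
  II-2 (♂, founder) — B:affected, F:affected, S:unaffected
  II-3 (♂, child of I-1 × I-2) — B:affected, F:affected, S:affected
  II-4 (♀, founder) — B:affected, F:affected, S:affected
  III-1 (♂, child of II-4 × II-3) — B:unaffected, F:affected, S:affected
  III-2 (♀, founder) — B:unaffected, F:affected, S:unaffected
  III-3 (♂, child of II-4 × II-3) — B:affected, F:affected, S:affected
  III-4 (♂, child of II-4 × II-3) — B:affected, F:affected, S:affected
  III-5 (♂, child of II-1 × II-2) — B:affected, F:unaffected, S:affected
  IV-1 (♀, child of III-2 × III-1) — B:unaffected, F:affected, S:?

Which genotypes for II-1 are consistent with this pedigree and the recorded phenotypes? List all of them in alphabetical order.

B/I-1 un ·: bb
B/I-2 aff ·: Bb|BB
B/II-1 aff I-1×I-2: Bb
B/II-2 aff ·: Bb|BB
B/II-3 aff I-1×I-2: Bb
B/II-4 aff ·: Bb
B/III-1 un II-4×II-3: bb
B/III-2 un ·: bb
B/III-3 aff II-4×II-3: Bb|BB
B/III-4 aff II-4×II-3: Bb|BB
B/III-5 aff II-1×II-2: Bb|BB
B/IV-1 un III-2×III-1: bb
⇒ B over [I-1,I-2,II-1,II-2,II-3,II-4,III-1,III-2,III-3,III-4,III-5,IV-1]: 32 consistent
F/I-1 aff ·: Ff
F/I-2 aff ·: Ff
F/II-1 un I-1×I-2: ff
F/II-2 aff ·: Ff
F/II-3 aff I-1×I-2: Ff|FF
F/II-4 aff ·: Ff|FF
F/III-1 aff II-4×II-3: Ff|FF
F/III-2 aff ·: Ff|FF
F/III-3 aff II-4×II-3: Ff|FF
F/III-4 aff II-4×II-3: Ff|FF
F/III-5 un II-1×II-2: ff
F/IV-1 aff III-2×III-1: Ff|FF
⇒ F over [I-1,I-2,II-1,II-2,II-3,II-4,III-1,III-2,III-3,III-4,III-5,IV-1]: 87 consistent
S/I-1 aff ·: Ss|SS
S/I-2 aff ·: Ss|SS
S/II-1 aff I-1×I-2: Ss|SS
S/II-2 un ·: ss
S/II-3 aff I-1×I-2: Ss|SS
S/II-4 aff ·: Ss|SS
S/III-1 aff II-4×II-3: Ss|SS
S/III-2 un ·: ss
S/III-3 aff II-4×II-3: Ss|SS
S/III-4 aff II-4×II-3: Ss|SS
S/III-5 aff II-1×II-2: Ss
S/IV-1 ? III-2×III-1: ss|Ss
⇒ S over [I-1,I-2,II-1,II-2,II-3,II-4,III-1,III-2,III-3,III-4,III-5,IV-1]: 235 consistent

II-1 ∈ {Bb ff SS, Bb ff Ss}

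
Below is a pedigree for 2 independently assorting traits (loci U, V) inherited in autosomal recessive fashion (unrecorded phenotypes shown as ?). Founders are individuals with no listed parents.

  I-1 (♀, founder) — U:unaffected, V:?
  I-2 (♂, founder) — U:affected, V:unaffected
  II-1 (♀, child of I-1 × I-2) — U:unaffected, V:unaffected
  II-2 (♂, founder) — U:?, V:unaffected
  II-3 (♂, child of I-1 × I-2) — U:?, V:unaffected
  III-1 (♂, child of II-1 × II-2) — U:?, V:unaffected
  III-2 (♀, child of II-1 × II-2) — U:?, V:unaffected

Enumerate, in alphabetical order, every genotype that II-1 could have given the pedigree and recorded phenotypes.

II-1 ∈ {Uu VV, Uu Vv}

U/I-1 un ·: UU|Uu
U/I-2 aff ·: uu
U/II-1 un I-1×I-2: Uu
U/II-2 ? ·: UU|Uu|uu
U/II-3 ? I-1×I-2: Uu|uu
U/III-1 ? II-1×II-2: UU|Uu|uu
U/III-2 ? II-1×II-2: UU|Uu|uu
⇒ U over [I-1,I-2,II-1,II-2,II-3,III-1,III-2]: 51 consistent
V/I-1 ? ·: VV|Vv|vv
V/I-2 un ·: VV|Vv
V/II-1 un I-1×I-2: VV|Vv
V/II-2 un ·: VV|Vv
V/II-3 un I-1×I-2: VV|Vv
V/III-1 un II-1×II-2: VV|Vv
V/III-2 un II-1×II-2: VV|Vv
⇒ V over [I-1,I-2,II-1,II-2,II-3,III-1,III-2]: 99 consistent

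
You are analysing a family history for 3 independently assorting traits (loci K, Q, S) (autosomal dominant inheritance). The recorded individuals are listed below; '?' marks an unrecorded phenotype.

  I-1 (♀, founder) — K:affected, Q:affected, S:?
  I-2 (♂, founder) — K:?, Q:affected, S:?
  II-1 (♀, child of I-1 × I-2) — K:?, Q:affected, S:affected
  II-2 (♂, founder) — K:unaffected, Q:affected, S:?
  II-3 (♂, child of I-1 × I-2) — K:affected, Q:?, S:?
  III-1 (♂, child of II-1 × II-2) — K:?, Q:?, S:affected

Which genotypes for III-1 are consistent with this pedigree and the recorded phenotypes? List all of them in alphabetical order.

K/I-1 aff ·: Kk|KK
K/I-2 ? ·: kk|Kk|KK
K/II-1 ? I-1×I-2: kk|Kk|KK
K/II-2 un ·: kk
K/II-3 aff I-1×I-2: Kk|KK
K/III-1 ? II-1×II-2: kk|Kk
⇒ K over [I-1,I-2,II-1,II-2,II-3,III-1]: 26 consistent
Q/I-1 aff ·: Qq|QQ
Q/I-2 aff ·: Qq|QQ
Q/II-1 aff I-1×I-2: Qq|QQ
Q/II-2 aff ·: Qq|QQ
Q/II-3 ? I-1×I-2: qq|Qq|QQ
Q/III-1 ? II-1×II-2: qq|Qq|QQ
⇒ Q over [I-1,I-2,II-1,II-2,II-3,III-1]: 59 consistent
S/I-1 ? ·: ss|Ss|SS
S/I-2 ? ·: ss|Ss|SS
S/II-1 aff I-1×I-2: Ss|SS
S/II-2 ? ·: ss|Ss|SS
S/II-3 ? I-1×I-2: ss|Ss|SS
S/III-1 aff II-1×II-2: Ss|SS
⇒ S over [I-1,I-2,II-1,II-2,II-3,III-1]: 97 consistent

III-1 ∈ {Kk QQ SS, Kk QQ Ss, Kk Qq SS, Kk Qq Ss, Kk qq SS, Kk qq Ss, kk QQ SS, kk QQ Ss, kk Qq SS, kk Qq Ss, kk qq SS, kk qq Ss}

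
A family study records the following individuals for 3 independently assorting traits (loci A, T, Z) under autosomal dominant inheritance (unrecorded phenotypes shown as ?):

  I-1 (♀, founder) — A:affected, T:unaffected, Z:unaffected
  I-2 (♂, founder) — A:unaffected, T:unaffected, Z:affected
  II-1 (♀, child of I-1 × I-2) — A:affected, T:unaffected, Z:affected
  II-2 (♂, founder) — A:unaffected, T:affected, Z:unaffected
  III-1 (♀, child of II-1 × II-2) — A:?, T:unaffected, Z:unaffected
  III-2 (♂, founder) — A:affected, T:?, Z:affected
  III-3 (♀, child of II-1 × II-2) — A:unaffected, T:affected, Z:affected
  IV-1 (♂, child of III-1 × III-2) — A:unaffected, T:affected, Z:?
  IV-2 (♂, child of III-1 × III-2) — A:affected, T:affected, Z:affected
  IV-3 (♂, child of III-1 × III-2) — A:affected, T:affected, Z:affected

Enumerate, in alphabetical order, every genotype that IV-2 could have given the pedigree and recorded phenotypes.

IV-2 ∈ {AA Tt Zz, Aa Tt Zz}

A/I-1 aff ·: Aa|AA
A/I-2 un ·: aa
A/II-1 aff I-1×I-2: Aa
A/II-2 un ·: aa
A/III-1 ? II-1×II-2: aa|Aa
A/III-2 aff ·: Aa
A/III-3 un II-1×II-2: aa
A/IV-1 un III-1×III-2: aa
A/IV-2 aff III-1×III-2: Aa|AA
A/IV-3 aff III-1×III-2: Aa|AA
⇒ A over [I-1,I-2,II-1,II-2,III-1,III-2,III-3,IV-1,IV-2,IV-3]: 10 consistent
T/I-1 un ·: tt
T/I-2 un ·: tt
T/II-1 un I-1×I-2: tt
T/II-2 aff ·: Tt
T/III-1 un II-1×II-2: tt
T/III-2 ? ·: Tt|TT
T/III-3 aff II-1×II-2: Tt
T/IV-1 aff III-1×III-2: Tt
T/IV-2 aff III-1×III-2: Tt
T/IV-3 aff III-1×III-2: Tt
⇒ T over [I-1,I-2,II-1,II-2,III-1,III-2,III-3,IV-1,IV-2,IV-3]: 2 consistent
Z/I-1 un ·: zz
Z/I-2 aff ·: Zz|ZZ
Z/II-1 aff I-1×I-2: Zz
Z/II-2 un ·: zz
Z/III-1 un II-1×II-2: zz
Z/III-2 aff ·: Zz|ZZ
Z/III-3 aff II-1×II-2: Zz
Z/IV-1 ? III-1×III-2: zz|Zz
Z/IV-2 aff III-1×III-2: Zz
Z/IV-3 aff III-1×III-2: Zz
⇒ Z over [I-1,I-2,II-1,II-2,III-1,III-2,III-3,IV-1,IV-2,IV-3]: 6 consistent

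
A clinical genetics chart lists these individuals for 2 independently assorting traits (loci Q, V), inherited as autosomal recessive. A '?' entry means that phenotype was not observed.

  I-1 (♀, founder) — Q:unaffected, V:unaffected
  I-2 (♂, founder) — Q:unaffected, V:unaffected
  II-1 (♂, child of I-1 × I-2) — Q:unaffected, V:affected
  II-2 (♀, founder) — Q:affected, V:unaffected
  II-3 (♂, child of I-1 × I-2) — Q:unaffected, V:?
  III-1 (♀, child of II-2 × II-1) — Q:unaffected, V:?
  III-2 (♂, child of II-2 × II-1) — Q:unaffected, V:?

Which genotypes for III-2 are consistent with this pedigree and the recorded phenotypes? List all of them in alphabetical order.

III-2 ∈ {Qq Vv, Qq vv}

Q/I-1 un ·: QQ|Qq
Q/I-2 un ·: QQ|Qq
Q/II-1 un I-1×I-2: QQ|Qq
Q/II-2 aff ·: qq
Q/II-3 un I-1×I-2: QQ|Qq
Q/III-1 un II-2×II-1: Qq
Q/III-2 un II-2×II-1: Qq
⇒ Q over [I-1,I-2,II-1,II-2,II-3,III-1,III-2]: 13 consistent
V/I-1 un ·: Vv
V/I-2 un ·: Vv
V/II-1 aff I-1×I-2: vv
V/II-2 un ·: VV|Vv
V/II-3 ? I-1×I-2: VV|Vv|vv
V/III-1 ? II-2×II-1: Vv|vv
V/III-2 ? II-2×II-1: Vv|vv
⇒ V over [I-1,I-2,II-1,II-2,II-3,III-1,III-2]: 15 consistent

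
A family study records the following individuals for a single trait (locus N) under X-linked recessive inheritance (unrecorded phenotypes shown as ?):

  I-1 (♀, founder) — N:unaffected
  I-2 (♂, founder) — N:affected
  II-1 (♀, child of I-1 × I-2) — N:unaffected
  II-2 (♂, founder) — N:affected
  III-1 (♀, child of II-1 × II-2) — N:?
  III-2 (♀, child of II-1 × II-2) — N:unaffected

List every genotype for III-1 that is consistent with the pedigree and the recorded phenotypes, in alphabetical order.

III-1 ∈ {X^NX^n, X^nX^n}

N/I-1 un ·: X^NX^N|X^NX^n
N/I-2 aff ·: X^nY
N/II-1 un I-1×I-2: X^NX^n
N/II-2 aff ·: X^nY
N/III-1 ? II-1×II-2: X^NX^n|X^nX^n
N/III-2 un II-1×II-2: X^NX^n
⇒ N over [I-1,I-2,II-1,II-2,III-1,III-2]: 4 consistent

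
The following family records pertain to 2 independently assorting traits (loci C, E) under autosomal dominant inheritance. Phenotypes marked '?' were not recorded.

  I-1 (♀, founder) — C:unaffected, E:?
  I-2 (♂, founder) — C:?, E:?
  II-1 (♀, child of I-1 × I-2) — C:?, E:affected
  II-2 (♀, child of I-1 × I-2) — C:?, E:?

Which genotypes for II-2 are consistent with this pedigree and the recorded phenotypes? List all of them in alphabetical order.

II-2 ∈ {Cc EE, Cc Ee, Cc ee, cc EE, cc Ee, cc ee}

C/I-1 un ·: cc
C/I-2 ? ·: cc|Cc|CC
C/II-1 ? I-1×I-2: cc|Cc
C/II-2 ? I-1×I-2: cc|Cc
⇒ C over [I-1,I-2,II-1,II-2]: 6 consistent
E/I-1 ? ·: ee|Ee|EE
E/I-2 ? ·: ee|Ee|EE
E/II-1 aff I-1×I-2: Ee|EE
E/II-2 ? I-1×I-2: ee|Ee|EE
⇒ E over [I-1,I-2,II-1,II-2]: 21 consistent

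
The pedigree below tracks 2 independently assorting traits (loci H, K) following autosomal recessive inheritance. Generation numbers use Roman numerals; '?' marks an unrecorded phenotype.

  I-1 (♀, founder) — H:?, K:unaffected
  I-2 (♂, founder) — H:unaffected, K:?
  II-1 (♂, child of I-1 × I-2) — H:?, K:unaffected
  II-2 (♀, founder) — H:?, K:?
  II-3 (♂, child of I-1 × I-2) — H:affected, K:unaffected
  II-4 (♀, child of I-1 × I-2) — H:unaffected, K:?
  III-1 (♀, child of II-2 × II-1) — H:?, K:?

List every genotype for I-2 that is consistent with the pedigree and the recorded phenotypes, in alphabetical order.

I-2 ∈ {Hh KK, Hh Kk, Hh kk}

H/I-1 ? ·: Hh|hh
H/I-2 un ·: Hh
H/II-1 ? I-1×I-2: HH|Hh|hh
H/II-2 ? ·: HH|Hh|hh
H/II-3 aff I-1×I-2: hh
H/II-4 un I-1×I-2: HH|Hh
H/III-1 ? II-2×II-1: HH|Hh|hh
⇒ H over [I-1,I-2,II-1,II-2,II-3,II-4,III-1]: 41 consistent
K/I-1 un ·: KK|Kk
K/I-2 ? ·: KK|Kk|kk
K/II-1 un I-1×I-2: KK|Kk
K/II-2 ? ·: KK|Kk|kk
K/II-3 un I-1×I-2: KK|Kk
K/II-4 ? I-1×I-2: KK|Kk|kk
K/III-1 ? II-2×II-1: KK|Kk|kk
⇒ K over [I-1,I-2,II-1,II-2,II-3,II-4,III-1]: 179 consistent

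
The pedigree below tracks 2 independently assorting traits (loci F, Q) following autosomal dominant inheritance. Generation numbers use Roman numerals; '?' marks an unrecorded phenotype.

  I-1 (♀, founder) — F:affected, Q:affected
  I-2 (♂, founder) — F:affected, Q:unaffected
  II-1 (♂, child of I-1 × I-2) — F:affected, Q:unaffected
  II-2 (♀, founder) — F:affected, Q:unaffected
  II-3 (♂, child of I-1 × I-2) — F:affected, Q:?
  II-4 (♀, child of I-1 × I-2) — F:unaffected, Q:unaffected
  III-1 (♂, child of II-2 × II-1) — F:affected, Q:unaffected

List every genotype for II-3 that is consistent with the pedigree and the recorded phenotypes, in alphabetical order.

F/I-1 aff ·: Ff
F/I-2 aff ·: Ff
F/II-1 aff I-1×I-2: Ff|FF
F/II-2 aff ·: Ff|FF
F/II-3 aff I-1×I-2: Ff|FF
F/II-4 un I-1×I-2: ff
F/III-1 aff II-2×II-1: Ff|FF
⇒ F over [I-1,I-2,II-1,II-2,II-3,II-4,III-1]: 14 consistent
Q/I-1 aff ·: Qq
Q/I-2 un ·: qq
Q/II-1 un I-1×I-2: qq
Q/II-2 un ·: qq
Q/II-3 ? I-1×I-2: qq|Qq
Q/II-4 un I-1×I-2: qq
Q/III-1 un II-2×II-1: qq
⇒ Q over [I-1,I-2,II-1,II-2,II-3,II-4,III-1]: 2 consistent

II-3 ∈ {FF Qq, FF qq, Ff Qq, Ff qq}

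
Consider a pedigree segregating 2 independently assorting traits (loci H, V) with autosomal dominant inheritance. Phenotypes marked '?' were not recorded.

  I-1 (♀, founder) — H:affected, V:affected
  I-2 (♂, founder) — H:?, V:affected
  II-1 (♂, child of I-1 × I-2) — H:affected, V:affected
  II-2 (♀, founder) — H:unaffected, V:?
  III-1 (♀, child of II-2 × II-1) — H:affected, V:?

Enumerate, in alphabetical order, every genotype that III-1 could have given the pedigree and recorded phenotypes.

H/I-1 aff ·: Hh|HH
H/I-2 ? ·: hh|Hh|HH
H/II-1 aff I-1×I-2: Hh|HH
H/II-2 un ·: hh
H/III-1 aff II-2×II-1: Hh
⇒ H over [I-1,I-2,II-1,II-2,III-1]: 9 consistent
V/I-1 aff ·: Vv|VV
V/I-2 aff ·: Vv|VV
V/II-1 aff I-1×I-2: Vv|VV
V/II-2 ? ·: vv|Vv|VV
V/III-1 ? II-2×II-1: vv|Vv|VV
⇒ V over [I-1,I-2,II-1,II-2,III-1]: 37 consistent

III-1 ∈ {Hh VV, Hh Vv, Hh vv}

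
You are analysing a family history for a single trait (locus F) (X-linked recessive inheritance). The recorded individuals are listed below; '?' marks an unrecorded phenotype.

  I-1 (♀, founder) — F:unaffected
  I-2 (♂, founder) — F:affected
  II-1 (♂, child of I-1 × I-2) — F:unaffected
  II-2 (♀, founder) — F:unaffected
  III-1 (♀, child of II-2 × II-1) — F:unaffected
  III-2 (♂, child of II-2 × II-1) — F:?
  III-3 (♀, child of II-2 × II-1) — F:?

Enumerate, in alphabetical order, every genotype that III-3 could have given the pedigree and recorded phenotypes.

F/I-1 un ·: X^FX^F|X^FX^f
F/I-2 aff ·: X^fY
F/II-1 un I-1×I-2: X^FY
F/II-2 un ·: X^FX^F|X^FX^f
F/III-1 un II-2×II-1: X^FX^F|X^FX^f
F/III-2 ? II-2×II-1: X^FY|X^fY
F/III-3 ? II-2×II-1: X^FX^F|X^FX^f
⇒ F over [I-1,I-2,II-1,II-2,III-1,III-2,III-3]: 18 consistent

III-3 ∈ {X^FX^F, X^FX^f}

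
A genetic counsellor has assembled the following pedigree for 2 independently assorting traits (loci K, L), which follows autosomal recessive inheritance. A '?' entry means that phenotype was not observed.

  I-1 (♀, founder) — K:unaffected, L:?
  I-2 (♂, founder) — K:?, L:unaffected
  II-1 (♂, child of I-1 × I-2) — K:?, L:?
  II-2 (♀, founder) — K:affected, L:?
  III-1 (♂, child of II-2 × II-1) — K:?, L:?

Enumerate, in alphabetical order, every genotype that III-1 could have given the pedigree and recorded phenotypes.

K/I-1 un ·: KK|Kk
K/I-2 ? ·: KK|Kk|kk
K/II-1 ? I-1×I-2: KK|Kk|kk
K/II-2 aff ·: kk
K/III-1 ? II-2×II-1: Kk|kk
⇒ K over [I-1,I-2,II-1,II-2,III-1]: 16 consistent
L/I-1 ? ·: LL|Ll|ll
L/I-2 un ·: LL|Ll
L/II-1 ? I-1×I-2: LL|Ll|ll
L/II-2 ? ·: LL|Ll|ll
L/III-1 ? II-2×II-1: LL|Ll|ll
⇒ L over [I-1,I-2,II-1,II-2,III-1]: 59 consistent

III-1 ∈ {Kk LL, Kk Ll, Kk ll, kk LL, kk Ll, kk ll}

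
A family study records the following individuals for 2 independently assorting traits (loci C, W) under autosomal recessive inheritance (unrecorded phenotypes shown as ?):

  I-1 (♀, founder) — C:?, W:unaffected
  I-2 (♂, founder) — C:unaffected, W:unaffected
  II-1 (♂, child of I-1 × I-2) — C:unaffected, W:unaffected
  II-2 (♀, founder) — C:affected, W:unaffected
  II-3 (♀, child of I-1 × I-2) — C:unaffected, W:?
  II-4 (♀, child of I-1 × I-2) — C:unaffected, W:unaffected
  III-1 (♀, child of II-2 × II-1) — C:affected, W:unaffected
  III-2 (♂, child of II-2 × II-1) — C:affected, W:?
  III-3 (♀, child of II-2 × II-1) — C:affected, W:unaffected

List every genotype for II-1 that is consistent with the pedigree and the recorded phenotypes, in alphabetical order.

C/I-1 ? ·: CC|Cc|cc
C/I-2 un ·: CC|Cc
C/II-1 un I-1×I-2: Cc
C/II-2 aff ·: cc
C/II-3 un I-1×I-2: CC|Cc
C/II-4 un I-1×I-2: CC|Cc
C/III-1 aff II-2×II-1: cc
C/III-2 aff II-2×II-1: cc
C/III-3 aff II-2×II-1: cc
⇒ C over [I-1,I-2,II-1,II-2,II-3,II-4,III-1,III-2,III-3]: 14 consistent
W/I-1 un ·: WW|Ww
W/I-2 un ·: WW|Ww
W/II-1 un I-1×I-2: WW|Ww
W/II-2 un ·: WW|Ww
W/II-3 ? I-1×I-2: WW|Ww|ww
W/II-4 un I-1×I-2: WW|Ww
W/III-1 un II-2×II-1: WW|Ww
W/III-2 ? II-2×II-1: WW|Ww|ww
W/III-3 un II-2×II-1: WW|Ww
⇒ W over [I-1,I-2,II-1,II-2,II-3,II-4,III-1,III-2,III-3]: 415 consistent

II-1 ∈ {Cc WW, Cc Ww}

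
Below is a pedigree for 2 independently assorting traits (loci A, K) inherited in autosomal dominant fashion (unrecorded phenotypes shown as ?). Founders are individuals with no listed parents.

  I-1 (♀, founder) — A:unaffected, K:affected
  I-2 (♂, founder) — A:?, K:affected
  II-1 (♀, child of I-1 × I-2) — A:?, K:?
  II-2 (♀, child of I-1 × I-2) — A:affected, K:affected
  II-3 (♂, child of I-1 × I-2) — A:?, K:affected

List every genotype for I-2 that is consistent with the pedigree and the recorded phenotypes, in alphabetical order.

A/I-1 un ·: aa
A/I-2 ? ·: Aa|AA
A/II-1 ? I-1×I-2: aa|Aa
A/II-2 aff I-1×I-2: Aa
A/II-3 ? I-1×I-2: aa|Aa
⇒ A over [I-1,I-2,II-1,II-2,II-3]: 5 consistent
K/I-1 aff ·: Kk|KK
K/I-2 aff ·: Kk|KK
K/II-1 ? I-1×I-2: kk|Kk|KK
K/II-2 aff I-1×I-2: Kk|KK
K/II-3 aff I-1×I-2: Kk|KK
⇒ K over [I-1,I-2,II-1,II-2,II-3]: 29 consistent

I-2 ∈ {AA KK, AA Kk, Aa KK, Aa Kk}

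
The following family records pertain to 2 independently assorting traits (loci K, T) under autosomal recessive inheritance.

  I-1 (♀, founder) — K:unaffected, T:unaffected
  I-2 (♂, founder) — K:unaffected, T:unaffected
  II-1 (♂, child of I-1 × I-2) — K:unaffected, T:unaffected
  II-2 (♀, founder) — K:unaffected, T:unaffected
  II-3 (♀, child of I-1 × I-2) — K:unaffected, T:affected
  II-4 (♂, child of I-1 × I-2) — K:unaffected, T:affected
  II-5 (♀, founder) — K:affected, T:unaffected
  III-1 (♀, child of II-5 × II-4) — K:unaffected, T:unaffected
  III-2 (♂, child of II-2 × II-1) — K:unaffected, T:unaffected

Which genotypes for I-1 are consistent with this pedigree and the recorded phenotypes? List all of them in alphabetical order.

K/I-1 un ·: KK|Kk
K/I-2 un ·: KK|Kk
K/II-1 un I-1×I-2: KK|Kk
K/II-2 un ·: KK|Kk
K/II-3 un I-1×I-2: KK|Kk
K/II-4 un I-1×I-2: KK|Kk
K/II-5 aff ·: kk
K/III-1 un II-5×II-4: Kk
K/III-2 un II-2×II-1: KK|Kk
⇒ K over [I-1,I-2,II-1,II-2,II-3,II-4,II-5,III-1,III-2]: 87 consistent
T/I-1 un ·: Tt
T/I-2 un ·: Tt
T/II-1 un I-1×I-2: TT|Tt
T/II-2 un ·: TT|Tt
T/II-3 aff I-1×I-2: tt
T/II-4 aff I-1×I-2: tt
T/II-5 un ·: TT|Tt
T/III-1 un II-5×II-4: Tt
T/III-2 un II-2×II-1: TT|Tt
⇒ T over [I-1,I-2,II-1,II-2,II-3,II-4,II-5,III-1,III-2]: 14 consistent

I-1 ∈ {KK Tt, Kk Tt}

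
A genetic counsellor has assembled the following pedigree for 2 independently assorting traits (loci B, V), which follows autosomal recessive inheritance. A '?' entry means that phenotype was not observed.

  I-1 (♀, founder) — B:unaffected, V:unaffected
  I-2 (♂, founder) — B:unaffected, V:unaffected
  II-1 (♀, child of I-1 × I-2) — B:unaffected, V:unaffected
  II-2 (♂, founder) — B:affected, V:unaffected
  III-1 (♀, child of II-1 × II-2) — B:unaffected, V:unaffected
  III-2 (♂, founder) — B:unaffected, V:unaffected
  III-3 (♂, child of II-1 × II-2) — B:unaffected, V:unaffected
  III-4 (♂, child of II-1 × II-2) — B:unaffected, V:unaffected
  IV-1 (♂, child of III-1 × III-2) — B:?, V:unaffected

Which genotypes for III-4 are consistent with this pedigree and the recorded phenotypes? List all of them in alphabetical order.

III-4 ∈ {Bb VV, Bb Vv}

B/I-1 un ·: BB|Bb
B/I-2 un ·: BB|Bb
B/II-1 un I-1×I-2: BB|Bb
B/II-2 aff ·: bb
B/III-1 un II-1×II-2: Bb
B/III-2 un ·: BB|Bb
B/III-3 un II-1×II-2: Bb
B/III-4 un II-1×II-2: Bb
B/IV-1 ? III-1×III-2: BB|Bb|bb
⇒ B over [I-1,I-2,II-1,II-2,III-1,III-2,III-3,III-4,IV-1]: 35 consistent
V/I-1 un ·: VV|Vv
V/I-2 un ·: VV|Vv
V/II-1 un I-1×I-2: VV|Vv
V/II-2 un ·: VV|Vv
V/III-1 un II-1×II-2: VV|Vv
V/III-2 un ·: VV|Vv
V/III-3 un II-1×II-2: VV|Vv
V/III-4 un II-1×II-2: VV|Vv
V/IV-1 un III-1×III-2: VV|Vv
⇒ V over [I-1,I-2,II-1,II-2,III-1,III-2,III-3,III-4,IV-1]: 292 consistent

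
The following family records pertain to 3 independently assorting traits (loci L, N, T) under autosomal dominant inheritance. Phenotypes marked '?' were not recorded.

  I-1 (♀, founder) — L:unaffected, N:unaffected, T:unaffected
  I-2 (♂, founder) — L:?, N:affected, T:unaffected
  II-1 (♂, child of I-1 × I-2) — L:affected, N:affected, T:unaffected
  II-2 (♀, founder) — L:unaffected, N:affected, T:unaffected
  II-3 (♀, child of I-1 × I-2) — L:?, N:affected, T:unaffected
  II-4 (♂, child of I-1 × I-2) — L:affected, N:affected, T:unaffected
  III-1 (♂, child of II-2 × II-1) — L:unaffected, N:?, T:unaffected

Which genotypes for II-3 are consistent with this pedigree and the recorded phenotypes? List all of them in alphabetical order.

L/I-1 un ·: ll
L/I-2 ? ·: Ll|LL
L/II-1 aff I-1×I-2: Ll
L/II-2 un ·: ll
L/II-3 ? I-1×I-2: ll|Ll
L/II-4 aff I-1×I-2: Ll
L/III-1 un II-2×II-1: ll
⇒ L over [I-1,I-2,II-1,II-2,II-3,II-4,III-1]: 3 consistent
N/I-1 un ·: nn
N/I-2 aff ·: Nn|NN
N/II-1 aff I-1×I-2: Nn
N/II-2 aff ·: Nn|NN
N/II-3 aff I-1×I-2: Nn
N/II-4 aff I-1×I-2: Nn
N/III-1 ? II-2×II-1: nn|Nn|NN
⇒ N over [I-1,I-2,II-1,II-2,II-3,II-4,III-1]: 10 consistent
T/I-1 un ·: tt
T/I-2 un ·: tt
T/II-1 un I-1×I-2: tt
T/II-2 un ·: tt
T/II-3 un I-1×I-2: tt
T/II-4 un I-1×I-2: tt
T/III-1 un II-2×II-1: tt
⇒ T over [I-1,I-2,II-1,II-2,II-3,II-4,III-1]: 1 consistent

II-3 ∈ {Ll Nn tt, ll Nn tt}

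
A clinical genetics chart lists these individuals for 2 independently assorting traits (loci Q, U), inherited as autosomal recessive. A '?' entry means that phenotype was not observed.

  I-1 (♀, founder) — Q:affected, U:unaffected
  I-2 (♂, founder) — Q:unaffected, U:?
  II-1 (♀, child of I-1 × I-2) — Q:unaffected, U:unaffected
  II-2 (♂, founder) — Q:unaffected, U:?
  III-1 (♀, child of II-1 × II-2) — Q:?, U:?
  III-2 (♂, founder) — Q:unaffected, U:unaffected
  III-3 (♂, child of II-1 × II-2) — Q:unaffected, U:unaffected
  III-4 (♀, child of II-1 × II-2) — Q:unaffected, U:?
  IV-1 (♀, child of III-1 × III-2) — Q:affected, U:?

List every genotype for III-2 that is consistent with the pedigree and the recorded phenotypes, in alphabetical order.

III-2 ∈ {Qq UU, Qq Uu}

Q/I-1 aff ·: qq
Q/I-2 un ·: QQ|Qq
Q/II-1 un I-1×I-2: Qq
Q/II-2 un ·: QQ|Qq
Q/III-1 ? II-1×II-2: Qq|qq
Q/III-2 un ·: Qq
Q/III-3 un II-1×II-2: QQ|Qq
Q/III-4 un II-1×II-2: QQ|Qq
Q/IV-1 aff III-1×III-2: qq
⇒ Q over [I-1,I-2,II-1,II-2,III-1,III-2,III-3,III-4,IV-1]: 24 consistent
U/I-1 un ·: UU|Uu
U/I-2 ? ·: UU|Uu|uu
U/II-1 un I-1×I-2: UU|Uu
U/II-2 ? ·: UU|Uu|uu
U/III-1 ? II-1×II-2: UU|Uu|uu
U/III-2 un ·: UU|Uu
U/III-3 un II-1×II-2: UU|Uu
U/III-4 ? II-1×II-2: UU|Uu|uu
U/IV-1 ? III-1×III-2: UU|Uu|uu
⇒ U over [I-1,I-2,II-1,II-2,III-1,III-2,III-3,III-4,IV-1]: 730 consistent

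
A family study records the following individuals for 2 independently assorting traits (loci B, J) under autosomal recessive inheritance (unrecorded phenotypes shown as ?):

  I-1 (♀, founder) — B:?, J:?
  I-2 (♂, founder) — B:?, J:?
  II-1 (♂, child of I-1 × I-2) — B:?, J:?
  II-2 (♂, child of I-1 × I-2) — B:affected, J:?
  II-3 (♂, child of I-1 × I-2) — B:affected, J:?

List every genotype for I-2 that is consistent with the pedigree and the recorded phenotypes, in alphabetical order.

I-2 ∈ {Bb JJ, Bb Jj, Bb jj, bb JJ, bb Jj, bb jj}

B/I-1 ? ·: Bb|bb
B/I-2 ? ·: Bb|bb
B/II-1 ? I-1×I-2: BB|Bb|bb
B/II-2 aff I-1×I-2: bb
B/II-3 aff I-1×I-2: bb
⇒ B over [I-1,I-2,II-1,II-2,II-3]: 8 consistent
J/I-1 ? ·: JJ|Jj|jj
J/I-2 ? ·: JJ|Jj|jj
J/II-1 ? I-1×I-2: JJ|Jj|jj
J/II-2 ? I-1×I-2: JJ|Jj|jj
J/II-3 ? I-1×I-2: JJ|Jj|jj
⇒ J over [I-1,I-2,II-1,II-2,II-3]: 63 consistent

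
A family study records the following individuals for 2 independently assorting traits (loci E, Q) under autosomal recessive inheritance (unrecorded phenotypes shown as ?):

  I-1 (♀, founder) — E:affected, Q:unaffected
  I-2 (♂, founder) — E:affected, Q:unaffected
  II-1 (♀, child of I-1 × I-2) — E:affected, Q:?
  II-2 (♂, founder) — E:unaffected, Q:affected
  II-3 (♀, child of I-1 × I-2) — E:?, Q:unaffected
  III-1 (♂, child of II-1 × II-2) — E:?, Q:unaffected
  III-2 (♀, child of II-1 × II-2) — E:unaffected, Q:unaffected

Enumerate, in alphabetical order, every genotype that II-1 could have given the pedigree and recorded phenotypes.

E/I-1 aff ·: ee
E/I-2 aff ·: ee
E/II-1 aff I-1×I-2: ee
E/II-2 un ·: EE|Ee
E/II-3 ? I-1×I-2: ee
E/III-1 ? II-1×II-2: Ee|ee
E/III-2 un II-1×II-2: Ee
⇒ E over [I-1,I-2,II-1,II-2,II-3,III-1,III-2]: 3 consistent
Q/I-1 un ·: QQ|Qq
Q/I-2 un ·: QQ|Qq
Q/II-1 ? I-1×I-2: QQ|Qq
Q/II-2 aff ·: qq
Q/II-3 un I-1×I-2: QQ|Qq
Q/III-1 un II-1×II-2: Qq
Q/III-2 un II-1×II-2: Qq
⇒ Q over [I-1,I-2,II-1,II-2,II-3,III-1,III-2]: 13 consistent

II-1 ∈ {ee QQ, ee Qq}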